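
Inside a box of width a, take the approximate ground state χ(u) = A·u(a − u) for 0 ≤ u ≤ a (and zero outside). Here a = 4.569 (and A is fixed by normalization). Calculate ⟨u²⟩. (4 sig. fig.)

The expectation value is the |χ|²-weighted average of u^2: ∫ u^2|χ|² du.
Expanding the polynomial and integrating term by term, since the A² factors cancel between numerator and denominator, ⟨u²⟩ = 2·a^2/7.
Putting a = 4.569 gives 5.9645.

⟨u^2⟩ ≈ 5.965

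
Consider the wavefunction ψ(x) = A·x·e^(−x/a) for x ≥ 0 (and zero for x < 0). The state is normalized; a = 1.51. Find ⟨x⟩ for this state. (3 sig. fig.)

⟨x⟩ ≈ 2.27

By definition ⟨x⟩ = ∫ x |ψ(x)|² dx.
Using ∫₀^∞ xⁿ e^(−αx) dx = n!/αⁿ⁺¹, evaluating both integrals, ⟨x⟩ = 3·a/2.
Putting a = 1.51 gives 2.265.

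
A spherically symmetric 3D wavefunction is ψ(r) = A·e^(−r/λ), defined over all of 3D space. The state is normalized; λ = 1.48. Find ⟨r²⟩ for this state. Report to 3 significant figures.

⟨r^2⟩ ≈ 6.57

By definition ⟨r²⟩ = ∫ r^2 |ψ(r)|² 4πr² dr.
With ∫₀^∞ r^4 e^(−αr) dr = 4!/α^5, evaluating both integrals, ⟨r²⟩ = 3·λ^2.
Putting λ = 1.48 gives 6.571.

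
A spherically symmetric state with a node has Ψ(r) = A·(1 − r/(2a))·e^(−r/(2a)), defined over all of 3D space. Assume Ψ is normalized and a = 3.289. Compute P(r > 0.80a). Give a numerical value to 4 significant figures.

P ≈ 0.9756

P = ∫ |Ψ|² 4πr² dr over r > 0.80a.
A² is fixed by ∫₀^∞ 4πr²|Ψ|² dr = 1, i.e. A² = (8·π·a^3)^(−1).
In terms of u = r/a (A², 4π and the length scale all cancel between numerator and denominator), P = [∫_{0.80}^{∞} u^2·(1 - u/2)^2·e^(-u) du] / [∫_{0}^{∞} u^2·(1 - u/2)^2·e^(-u) du].
With ∫ u^2·(1 - u/2)^2·e^(-u) du = -(u^4/4 + u^2 + 2·u + 2)·e^(-u) + C, the region integral is 2714·e^(-4/5)/625 and the full one is 2.
The region integral divided by the full integral gives P = 0.97558.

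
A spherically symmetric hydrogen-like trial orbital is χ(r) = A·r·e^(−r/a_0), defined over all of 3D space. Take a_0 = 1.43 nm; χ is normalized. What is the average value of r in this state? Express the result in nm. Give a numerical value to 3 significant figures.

The expectation value is the |χ|²-weighted average of r: ∫ r|χ|² 4πr² dr.
The ratio of the moment integral to the normalization integral gives ⟨r⟩ = 5·a_0/2.
Putting a_0 = 1.43 gives 3.575.

⟨r⟩ ≈ 3.58 nm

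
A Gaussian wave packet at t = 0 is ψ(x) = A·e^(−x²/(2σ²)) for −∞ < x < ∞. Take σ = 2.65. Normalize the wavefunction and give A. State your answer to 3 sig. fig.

We need A² ∫|f|² dx = 1, taking the integral from −∞ to ∞.
With ∫_{−∞}^{∞} x^(2m) e^(−αx²) dx = (2m−1)!!·√π / (2^m α^(m+1/2)), the integral (without the A² prefactor) comes out to √(π)·σ.
So A² = (√(π)·σ)^(−1).
With σ = 2.65: A² = 0.2129 and A = 0.4614.

A ≈ 0.461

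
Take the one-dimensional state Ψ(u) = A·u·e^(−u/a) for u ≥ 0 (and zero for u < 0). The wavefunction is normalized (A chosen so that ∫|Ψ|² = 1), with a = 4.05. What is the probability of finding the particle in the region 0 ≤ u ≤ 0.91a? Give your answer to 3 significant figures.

P ≈ 0.275

P = ∫_{0}^{0.91a} |Ψ(u)|² du.
With A² fixed by ∫|Ψ|² = 1, i.e. A² = (a^3/4)^(−1), substitute and integrate.
In terms of t = u/a (A² and the length scale cancel between numerator and denominator), P = [∫_{0}^{0.91} t^2·e^(-2·t) dt] / [∫_{0}^{∞} t^2·e^(-2·t) dt].
Using ∫ t^2·e^(-2·t) dt = -(2·t^2 + 2·t + 1)·e^(-2·t)/4, the numerator is ≈ 0.068685 and the denominator is 1/4.
Evaluating gives P = 0.2747.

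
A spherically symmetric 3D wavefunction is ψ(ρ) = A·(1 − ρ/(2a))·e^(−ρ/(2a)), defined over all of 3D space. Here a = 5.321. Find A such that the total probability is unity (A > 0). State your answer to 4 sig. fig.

We need A² ∫|f|² 4πρ² dρ = 1, taking the integral from 0 to ∞.
In 3D with spherical symmetry the volume element is 4πρ² dρ.
Using ∫₀^∞ ρⁿ e^(−αρ) dρ = n!/αⁿ⁺¹, with ψ = A·(1 − ρ/(2a))·e^(−ρ/(2a)), the integral evaluates to A²·[8·π·a^3].
Setting this equal to 1 gives A² = 1/(8·π·a^3).
Substituting a = 5.321 gives A² = 0.00026411, so A = 0.016251.

A ≈ 0.01625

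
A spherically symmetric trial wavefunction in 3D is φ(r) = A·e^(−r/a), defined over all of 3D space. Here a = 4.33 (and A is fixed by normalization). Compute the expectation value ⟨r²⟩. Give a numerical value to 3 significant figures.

⟨r^2⟩ ≈ 56.2

The expectation value is the |φ|²-weighted average of r^2: ∫ r^2|φ|² 4πr² dr.
Evaluating both integrals, ⟨r²⟩ = 3·a^2.
With a = 4.33, ⟨r^2⟩ = 56.25.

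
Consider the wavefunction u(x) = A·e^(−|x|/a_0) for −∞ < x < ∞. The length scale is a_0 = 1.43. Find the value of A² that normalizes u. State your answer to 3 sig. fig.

A^2 ≈ 0.699

The normalization condition is ∫|u|² dx = 1 from −∞ to ∞.
Using ∫₀^∞ xⁿ e^(−αx) dx = n!/αⁿ⁺¹, ∫|u|² dx = A²·(a_0).
Setting this equal to 1 gives A² = 1/(a_0).
Plugging in a_0 = 1.43 yields A = 0.8362.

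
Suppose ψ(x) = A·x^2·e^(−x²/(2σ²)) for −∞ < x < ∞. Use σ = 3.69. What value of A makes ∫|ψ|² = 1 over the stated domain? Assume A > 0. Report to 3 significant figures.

A ≈ 0.0332

Require ∫ |ψ|² dx = 1 over the whole domain.
Differentiating ∫e^(−αx²) dx = √(π/α) under α to get the higher moments, ∫|ψ|² dx = A²·(3·√(π)·σ^5/4).
Hence A² = 1/[3·√(π)·σ^5/4].
With σ = 3.69: A² = 0.001100 and A = 0.03316.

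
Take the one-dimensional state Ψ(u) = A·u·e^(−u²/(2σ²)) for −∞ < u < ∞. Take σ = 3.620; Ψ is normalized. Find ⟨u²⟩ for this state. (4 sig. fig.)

By definition ⟨u²⟩ = ∫ u^2 |Ψ(u)|² du.
The ratio of the moment integral to the normalization integral gives ⟨u²⟩ = 3·σ^2/2.
With σ = 3.620, ⟨u^2⟩ = 19.657.

⟨u^2⟩ ≈ 19.66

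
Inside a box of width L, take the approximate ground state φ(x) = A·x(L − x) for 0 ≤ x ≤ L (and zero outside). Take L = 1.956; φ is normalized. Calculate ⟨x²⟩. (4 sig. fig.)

⟨x^2⟩ ≈ 1.093

⟨x²⟩ = ∫ x^2 |φ|² dx over the full domain.
Expanding the polynomial and integrating term by term, since the A² factors cancel between numerator and denominator, ⟨x²⟩ = 2·L^2/7.
Putting L = 1.956 gives 1.0931.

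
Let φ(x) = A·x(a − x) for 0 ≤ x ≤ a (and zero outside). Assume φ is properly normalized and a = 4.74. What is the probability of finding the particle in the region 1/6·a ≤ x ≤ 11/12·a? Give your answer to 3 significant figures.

P ≈ 0.959

P = ∫_{1/6·a}^{11/12·a} |φ(x)|² dx.
The normalization integral ∫|φ|²dx over the whole domain equals a^5/30·A², and A² cancels in the ratio.
Let u = x/a; then A² and the length scale cancel, so P = ∫_{1/6}^{11/12} u^2·(1 - u)^2 du ÷ ∫_{0}^{1} u^2·(1 - u)^2 du.
An antiderivative of u^2·(1 - u)^2 is u^3·(6·u^2 - 15·u + 10)/30; evaluating from 1/6 to 11/12 gives ≈ 0.031981, while the full integral is 1/30.
This works out to P = 4421/4608.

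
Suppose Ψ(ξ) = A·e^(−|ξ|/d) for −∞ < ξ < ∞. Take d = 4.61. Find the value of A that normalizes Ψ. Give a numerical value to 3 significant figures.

A ≈ 0.466

Normalization requires ∫|Ψ|² dξ = 1, integrated from −∞ to ∞.
With Ψ = A·e^(−|ξ|/d), the integral evaluates to A²·[d].
Plugging in d = 4.61 yields A = 0.4657.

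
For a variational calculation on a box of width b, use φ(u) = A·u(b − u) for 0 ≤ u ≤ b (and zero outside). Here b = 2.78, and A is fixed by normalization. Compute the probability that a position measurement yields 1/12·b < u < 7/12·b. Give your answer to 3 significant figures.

P ≈ 0.648

P = ∫_{1/12·b}^{7/12·b} |φ(u)|² du.
With A² fixed by ∫|φ|² = 1, i.e. A² = (b^5/30)^(−1), substitute and integrate.
In terms of t = u/b (A² and the length scale cancel between numerator and denominator), P = [∫_{1/12}^{7/12} t^2·(1 - t)^2 dt] / [∫_{0}^{1} t^2·(1 - t)^2 dt].
Using ∫ t^2·(1 - t)^2 dt = t^3·(6·t^2 - 15·t + 10)/30, the numerator is ≈ 0.021610 and the denominator is 1/30.
The result is P = 4481/6912.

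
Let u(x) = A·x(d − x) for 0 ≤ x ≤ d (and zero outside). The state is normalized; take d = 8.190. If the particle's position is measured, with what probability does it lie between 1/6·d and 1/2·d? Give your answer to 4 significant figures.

P ≈ 0.4645

P = ∫_{1/6·d}^{1/2·d} |u(x)|² dx.
With A² fixed by ∫|u|² = 1, i.e. A² = (d^5/30)^(−1), substitute and integrate.
Substituting t = x/d, A² and the length scale cancel in the ratio: P = ∫_{1/6}^{1/2} t^2·(1 - t)^2 dt / ∫_{0}^{1} t^2·(1 - t)^2 dt.
With ∫ t^2·(1 - t)^2 dt = t^3·(6·t^2 - 15·t + 10)/30 + C, the region integral is ≈ 0.0154835 and the full one is 1/30.
Taking the ratio, P = 301/648.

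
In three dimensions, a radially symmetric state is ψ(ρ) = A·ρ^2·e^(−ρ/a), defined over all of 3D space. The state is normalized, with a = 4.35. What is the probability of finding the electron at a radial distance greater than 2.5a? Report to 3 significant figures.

P ≈ 0.762

P = ∫ |ψ|² 4πρ² dρ over ρ > 2.5a.
Normalization gives A² = 1/(45·π·a^7/2).
In terms of u = ρ/a (A², 4π and the length scale all cancel between numerator and denominator), P = [∫_{2.5}^{∞} u^6·e^(-2·u) du] / [∫_{0}^{∞} u^6·e^(-2·u) du].
Using ∫ u^6·e^(-2·u) du = -(4·u^6 + 12·u^5 + 30·u^4 + 60·u^3 + 90·u^2 + 90·u + 45)·e^(-2·u)/8, the numerator is ≈ 4.2873 and the denominator is 45/8.
This evaluates to P = 0.7622.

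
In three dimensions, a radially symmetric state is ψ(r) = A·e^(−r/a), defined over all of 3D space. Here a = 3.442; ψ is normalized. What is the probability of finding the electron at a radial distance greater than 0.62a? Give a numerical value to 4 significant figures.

P = ∫ |ψ|² 4πr² dr over r > 0.62a.
A² is fixed by ∫₀^∞ 4πr²|ψ|² dr = 1, i.e. A² = (π·a^3)^(−1).
In terms of u = r/a (A², 4π and the length scale all cancel between numerator and denominator), P = [∫_{0.62}^{∞} u^2·e^(-2·u) du] / [∫_{0}^{∞} u^2·e^(-2·u) du].
With ∫ u^2·e^(-2·u) du = -(2·u^2 + 2·u + 1)·e^(-2·u)/4 + C, the region integral is 3761·e^(-31/25)/5000 and the full one is 1/4.
This evaluates to P = 0.87070.

P ≈ 0.8707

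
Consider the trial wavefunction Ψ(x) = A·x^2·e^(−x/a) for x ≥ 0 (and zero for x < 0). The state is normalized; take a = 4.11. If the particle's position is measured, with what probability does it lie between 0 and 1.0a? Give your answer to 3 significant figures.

P = ∫_{0}^{1.0a} |Ψ(x)|² dx.
With A² fixed by ∫|Ψ|² = 1, i.e. A² = (3·a^5/4)^(−1), substitute and integrate.
In terms of u = x/a (A² and the length scale cancel between numerator and denominator), P = [∫_{0}^{1.0} u^4·e^(-2·u) du] / [∫_{0}^{∞} u^4·e^(-2·u) du].
With ∫ u^4·e^(-2·u) du = -(u^4/2 + u^3 + 3·u^2/2 + 3·u/2 + 3/4)·e^(-2·u) + C, the region integral is 3/4 - 21·e^(-2)/4 and the full one is 3/4.
The result is P = 0.05265.

P ≈ 0.0527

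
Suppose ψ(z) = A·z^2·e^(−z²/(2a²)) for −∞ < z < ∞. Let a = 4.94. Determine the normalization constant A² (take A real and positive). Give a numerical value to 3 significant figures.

Normalization requires ∫|ψ|² dz = 1, integrated from −∞ to ∞.
Differentiating ∫e^(−αz²) dz = √(π/α) under α to get the higher moments, ∫|ψ|² dz = A²·(3·√(π)·a^5/4).
Plugging in a = 4.94 yields A = 0.01599.

A^2 ≈ 0.000256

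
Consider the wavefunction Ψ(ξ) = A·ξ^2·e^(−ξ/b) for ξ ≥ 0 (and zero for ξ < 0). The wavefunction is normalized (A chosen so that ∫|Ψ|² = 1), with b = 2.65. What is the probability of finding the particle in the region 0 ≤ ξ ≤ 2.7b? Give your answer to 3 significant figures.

P ≈ 0.627

The probability is P = ∫ |Ψ|² dξ over [0, 2.7b].
Since A² = 1/(3·b^5/4), this is the region integral divided by the full normalization integral.
In terms of u = ξ/b (A² and the length scale cancel between numerator and denominator), P = [∫_{0}^{2.7} u^4·e^(-2·u) du] / [∫_{0}^{∞} u^4·e^(-2·u) du].
An antiderivative of u^4·e^(-2·u) is -(u^4/2 + u^3 + 3·u^2/2 + 3·u/2 + 3/4)·e^(-2·u); evaluating from 0 to 2.7 gives ≈ 0.47002, while the full integral is 3/4.
Taking the ratio, P = 0.6267.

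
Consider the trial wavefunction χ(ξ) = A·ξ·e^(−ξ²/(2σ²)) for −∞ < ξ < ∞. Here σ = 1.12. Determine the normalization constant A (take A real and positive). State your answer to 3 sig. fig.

A ≈ 0.896

Require ∫ |χ|² dξ = 1 over the whole domain.
With ∫_{−∞}^{∞} ξ^(2m) e^(−αξ²) dξ = (2m−1)!!·√π / (2^m α^(m+1/2)), carrying out the integral gives A² · √(π)·σ^3/2.
Setting this equal to 1 gives A² = 1/(√(π)·σ^3/2).
With σ = 1.12: A² = 0.8032 and A = 0.8962.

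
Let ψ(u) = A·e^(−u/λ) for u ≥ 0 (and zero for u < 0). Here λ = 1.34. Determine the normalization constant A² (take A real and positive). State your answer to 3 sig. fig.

The normalization condition is ∫|ψ|² du = 1 from 0 to ∞.
The integral (without the A² prefactor) comes out to λ/2.
So A² = (λ/2)^(−1).
With λ = 1.34: A² = 1.493 and A = 1.222.

A^2 ≈ 1.49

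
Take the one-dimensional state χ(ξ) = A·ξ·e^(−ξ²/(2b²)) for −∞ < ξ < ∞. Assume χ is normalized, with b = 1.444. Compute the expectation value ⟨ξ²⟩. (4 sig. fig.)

The expectation value is the |χ|²-weighted average of ξ^2: ∫ ξ^2|χ|² dξ.
With ∫_{−∞}^{∞} ξ^(2m) e^(−αξ²) dξ = (2m−1)!!·√π / (2^m α^(m+1/2)), since the A² factors cancel between numerator and denominator, ⟨ξ²⟩ = 3·b^2/2.
With b = 1.444, ⟨ξ^2⟩ = 3.1277.

⟨ξ^2⟩ ≈ 3.128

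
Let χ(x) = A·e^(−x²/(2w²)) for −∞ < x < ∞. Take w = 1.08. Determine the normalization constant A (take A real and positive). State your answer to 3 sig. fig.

Require ∫ |χ|² dx = 1 over the whole domain.
Differentiating ∫e^(−αx²) dx = √(π/α) under α to get the higher moments, carrying out the integral gives A² · √(π)·w.
So A² = (√(π)·w)^(−1).
With w = 1.08: A² = 0.5224 and A = 0.7228.

A ≈ 0.723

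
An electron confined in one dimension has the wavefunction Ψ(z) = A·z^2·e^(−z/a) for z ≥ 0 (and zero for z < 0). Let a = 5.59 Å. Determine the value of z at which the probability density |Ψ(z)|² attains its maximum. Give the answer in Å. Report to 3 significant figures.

The maximum of |Ψ(z)|² occurs where its derivative vanishes.
Solving yields z = 2·a.
With a = 5.59, the most probable position is 11.18 Å.

z ≈ 11.2 Å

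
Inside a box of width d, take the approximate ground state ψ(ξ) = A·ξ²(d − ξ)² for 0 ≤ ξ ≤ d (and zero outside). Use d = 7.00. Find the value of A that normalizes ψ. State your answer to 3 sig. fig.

We need A² ∫|f|² dξ = 1, taking the integral from 0 to d.
The integral (without the A² prefactor) comes out to d^9/630.
Substituting d = 7.00 gives A² = 0.00001561, so A = 0.003951.

A ≈ 0.00395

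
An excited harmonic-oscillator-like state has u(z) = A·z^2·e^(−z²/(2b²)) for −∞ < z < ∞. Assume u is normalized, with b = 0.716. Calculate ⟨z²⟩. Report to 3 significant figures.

By definition ⟨z²⟩ = ∫ z^2 |u(z)|² dz.
Using the Gaussian integral ∫_{−∞}^{∞} e^(−αz²) dz = √(π/α), since the A² factors cancel between numerator and denominator, ⟨z²⟩ = 5·b^2/2.
Putting b = 0.716 gives 1.282.

⟨z^2⟩ ≈ 1.28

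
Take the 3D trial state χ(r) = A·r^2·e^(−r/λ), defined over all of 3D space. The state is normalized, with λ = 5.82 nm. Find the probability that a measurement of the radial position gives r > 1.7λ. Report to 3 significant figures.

P ≈ 0.942

Integrate the radial probability density 4πr²|χ|² over r > 1.7λ.
A² is fixed by ∫₀^∞ 4πr²|χ|² dr = 1, i.e. A² = (45·π·λ^7/2)^(−1).
In terms of u = r/λ (A², 4π and the length scale all cancel between numerator and denominator), P = [∫_{1.7}^{∞} u^6·e^(-2·u) du] / [∫_{0}^{∞} u^6·e^(-2·u) du].
With ∫ u^6·e^(-2·u) du = -(4·u^6 + 12·u^5 + 30·u^4 + 60·u^3 + 90·u^2 + 90·u + 45)·e^(-2·u)/8 + C, the region integral is ≈ 5.2996 and the full one is 45/8.
The region integral divided by the full integral gives P = 0.9421.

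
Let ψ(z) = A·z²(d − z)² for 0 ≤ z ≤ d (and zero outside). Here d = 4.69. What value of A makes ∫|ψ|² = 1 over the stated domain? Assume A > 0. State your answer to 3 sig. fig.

A ≈ 0.0240

Normalization requires ∫|ψ|² dz = 1, integrated from 0 to d.
The integral (without the A² prefactor) comes out to d^9/630.
Hence A² = 1/[d^9/630].
With d = 4.69: A² = 0.0005738 and A = 0.02395.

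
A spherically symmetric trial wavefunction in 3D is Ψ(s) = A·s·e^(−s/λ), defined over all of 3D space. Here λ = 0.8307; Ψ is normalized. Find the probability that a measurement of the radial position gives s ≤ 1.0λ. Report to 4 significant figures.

With dV = 4πs²ds, the probability is ∫|Ψ|² dV over s ≤ 1.0λ.
Normalization gives A² = 1/(3·π·λ^5).
Let u = s/λ; then A², 4π and the length scale all cancel, so P = ∫_{0}^{1.0} u^4·e^(-2·u) du ÷ ∫_{0}^{∞} u^4·e^(-2·u) du.
Using ∫ u^4·e^(-2·u) du = -(u^4/2 + u^3 + 3·u^2/2 + 3·u/2 + 3/4)·e^(-2·u), the numerator is 3/4 - 21·e^(-2)/4 and the denominator is 3/4.
Taking the ratio yields P = 0.052653.

P ≈ 0.05265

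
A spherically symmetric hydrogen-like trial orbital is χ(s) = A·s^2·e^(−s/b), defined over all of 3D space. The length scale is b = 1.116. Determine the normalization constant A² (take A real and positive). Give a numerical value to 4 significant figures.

The normalization condition is ∫|χ|² 4πs² ds = 1 from 0 to ∞.
The angular integral contributes 4π, leaving ∫₀^∞ s²|χ|² ds.
Recall ∫₀^∞ s^m e^(−s/β) ds = m!·β^(m+1), with χ = A·s^2·e^(−s/b), the integral evaluates to A²·[45·π·b^7/2].
So A² = (45·π·b^7/2)^(−1).
With b = 1.116: A² = 0.0065617 and A = 0.081004.

A^2 ≈ 0.006562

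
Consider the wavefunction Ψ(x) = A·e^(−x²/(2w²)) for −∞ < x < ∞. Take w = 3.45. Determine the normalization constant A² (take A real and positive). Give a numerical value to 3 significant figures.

Normalization requires ∫|Ψ|² dx = 1, integrated from −∞ to ∞.
Using the Gaussian integral ∫_{−∞}^{∞} e^(−αx²) dx = √(π/α), with Ψ = A·e^(−x²/(2w²)), the integral evaluates to A²·[√(π)·w].
Hence A² = 1/[√(π)·w].
With w = 3.45: A² = 0.1635 and A = 0.4044.

A^2 ≈ 0.164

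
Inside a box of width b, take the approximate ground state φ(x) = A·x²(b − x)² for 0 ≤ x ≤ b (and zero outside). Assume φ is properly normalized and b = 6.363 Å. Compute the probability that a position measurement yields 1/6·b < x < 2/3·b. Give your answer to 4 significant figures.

P ≈ 0.8462

The probability is P = ∫ |φ|² dx over [1/6·b, 2/3·b].
Since A² = 1/(b^9/630), this is the region integral divided by the full normalization integral.
Substituting u = x/b, A² and the length scale cancel in the ratio: P = ∫_{1/6}^{2/3} u^4·(1 - u)^4 du / ∫_{0}^{1} u^4·(1 - u)^4 du.
An antiderivative of u^4·(1 - u)^4 is u^5·(70·u^4 - 315·u^3 + 540·u^2 - 420·u + 126)/630; evaluating from 1/6 to 2/3 gives ≈ 0.00134318, while the full integral is 1/630.
The result is P = 0.84620.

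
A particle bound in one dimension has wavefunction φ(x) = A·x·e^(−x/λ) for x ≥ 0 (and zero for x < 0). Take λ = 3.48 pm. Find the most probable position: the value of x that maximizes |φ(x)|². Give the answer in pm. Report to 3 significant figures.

x ≈ 3.48 pm

Differentiate |φ(x)|² with respect to x and set to zero.
This gives x = λ.
With λ = 3.48, the most probable position is 3.480 pm.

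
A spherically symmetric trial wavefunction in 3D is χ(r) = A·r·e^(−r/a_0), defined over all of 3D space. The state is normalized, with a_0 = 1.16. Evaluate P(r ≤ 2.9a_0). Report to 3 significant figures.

Integrate the radial probability density 4πr²|χ|² over r ≤ 2.9a_0.
The full normalization integral is A²·[3·π·a_0^5] = 1, fixing A².
Let u = r/a_0; then A², 4π and the length scale all cancel, so P = ∫_{0}^{2.9} u^4·e^(-2·u) du ÷ ∫_{0}^{∞} u^4·e^(-2·u) du.
With ∫ u^4·e^(-2·u) du = -(u^4/2 + u^3 + 3·u^2/2 + 3·u/2 + 3/4)·e^(-2·u) + C, the region integral is ≈ 0.51546 and the full one is 3/4.
This evaluates to P = 0.6873.

P ≈ 0.687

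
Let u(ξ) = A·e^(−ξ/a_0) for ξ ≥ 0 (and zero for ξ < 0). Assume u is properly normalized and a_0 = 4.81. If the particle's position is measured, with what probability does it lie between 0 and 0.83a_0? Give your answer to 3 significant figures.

P ≈ 0.810

|u|² is the probability density, so P = ∫_{0}^{0.83a_0} |u|² dξ.
The normalization integral ∫|u|²dξ over the whole domain equals a_0/2·A², and A² cancels in the ratio.
Let t = ξ/a_0; then A² and the length scale cancel, so P = ∫_{0}^{0.83} e^(-2·t) dt ÷ ∫_{0}^{∞} e^(-2·t) dt.
Using ∫ e^(-2·t) dt = -e^(-2·t)/2, the numerator is 1/2 - e^(-83/50)/2 and the denominator is 1/2.
The result is P = 0.8099.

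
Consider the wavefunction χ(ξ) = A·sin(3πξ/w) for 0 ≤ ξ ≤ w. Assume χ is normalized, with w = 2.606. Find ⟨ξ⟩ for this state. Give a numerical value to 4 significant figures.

⟨ξ⟩ ≈ 1.303

⟨ξ⟩ = ∫ ξ |χ|² dξ over the full domain.
With ∫₀^w sin²(nπξ/w) dξ = w/2, since the A² factors cancel between numerator and denominator, ⟨ξ⟩ = w/2.
Putting w = 2.606 gives 1.3030.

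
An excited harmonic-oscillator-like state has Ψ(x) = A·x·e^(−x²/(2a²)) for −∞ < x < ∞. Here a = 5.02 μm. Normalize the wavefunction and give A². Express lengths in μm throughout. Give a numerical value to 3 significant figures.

Normalization requires ∫|Ψ|² dx = 1, integrated from −∞ to ∞.
Differentiating ∫e^(−αx²) dx = √(π/α) under α to get the higher moments, the integral (without the A² prefactor) comes out to √(π)·a^3/2.
Hence A² = 1/[√(π)·a^3/2].
Plugging in a = 5.02 yields A = 0.09444.

A^2 ≈ 0.00892 μm^(-3)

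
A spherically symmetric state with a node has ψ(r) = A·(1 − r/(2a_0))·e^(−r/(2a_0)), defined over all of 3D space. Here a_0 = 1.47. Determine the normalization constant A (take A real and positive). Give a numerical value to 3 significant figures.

A ≈ 0.112

Normalization requires ∫|ψ|² 4πr² dr = 1, integrated from 0 to ∞.
In 3D with spherical symmetry the volume element is 4πr² dr.
Recall ∫₀^∞ r^m e^(−r/β) dr = m!·β^(m+1), with ψ = A·(1 − r/(2a_0))·e^(−r/(2a_0)), the integral evaluates to A²·[8·π·a_0^3].
So A² = (8·π·a_0^3)^(−1).
Plugging in a_0 = 1.47 yields A = 0.1119.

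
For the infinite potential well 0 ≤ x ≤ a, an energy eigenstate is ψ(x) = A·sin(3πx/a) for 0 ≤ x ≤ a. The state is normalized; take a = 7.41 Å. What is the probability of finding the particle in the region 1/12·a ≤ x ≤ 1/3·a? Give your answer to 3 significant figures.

|ψ|² is the probability density, so P = ∫_{1/12·a}^{1/3·a} |ψ|² dx.
With A² fixed by ∫|ψ|² = 1, i.e. A² = (a/2)^(−1), substitute and integrate.
Let u = x/a; then A² and the length scale cancel, so P = ∫_{1/12}^{1/3} sin(3·π·u)^2 du ÷ ∫_{0}^{1} sin(3·π·u)^2 du.
Using ∫ sin(3·π·u)^2 du = u/2 - sin(6·π·u)/(12·π), the numerator is 1/(12·π) + 1/8 and the denominator is 1/2.
Taking the ratio, P = (2 + 3·π)/(12·π).

P ≈ 0.303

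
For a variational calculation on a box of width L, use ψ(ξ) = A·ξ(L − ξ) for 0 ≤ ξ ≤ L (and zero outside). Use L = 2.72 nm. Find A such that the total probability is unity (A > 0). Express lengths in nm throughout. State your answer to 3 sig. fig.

Require ∫ |ψ|² dξ = 1 over the whole domain.
Expanding the polynomial and integrating term by term, ∫|ψ|² dξ = A²·(L^5/30).
So A² = (L^5/30)^(−1).
Plugging in L = 2.72 yields A = 0.4489.

A ≈ 0.449 nm^(-5/2)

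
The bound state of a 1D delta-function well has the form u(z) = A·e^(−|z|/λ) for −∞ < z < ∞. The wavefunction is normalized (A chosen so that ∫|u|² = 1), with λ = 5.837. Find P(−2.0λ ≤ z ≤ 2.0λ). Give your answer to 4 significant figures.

P ≈ 0.9817

The probability is P = ∫ |u|² dz over [−2.0λ, 2.0λ].
The normalization integral ∫|u|²dz over the whole domain equals λ·A², and A² cancels in the ratio.
Both integrals are even about z = 0, so only the z ≥ 0 halves are needed (the factors of 2 cancel). In terms of t = z/λ (A² and the length scale cancel between numerator and denominator), P = [∫_{0}^{2.0} e^(-2·t) dt] / [∫_{0}^{∞} e^(-2·t) dt].
With ∫ e^(-2·t) dt = -e^(-2·t)/2 + C, the region integral is 1/2 - e^(-4)/2 and the full one is 1/2.
Evaluating gives P = 0.98168.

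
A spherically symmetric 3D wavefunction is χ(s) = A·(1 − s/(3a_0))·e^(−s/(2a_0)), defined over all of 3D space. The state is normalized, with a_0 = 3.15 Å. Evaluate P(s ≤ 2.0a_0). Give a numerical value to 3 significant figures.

P ≈ 0.323

Integrate the radial probability density 4πs²|χ|² over s ≤ 2.0a_0.
A² is fixed by ∫₀^∞ 4πs²|χ|² ds = 1, i.e. A² = (8·π·a_0^3/3)^(−1).
Let u = s/a_0; then A², 4π and the length scale all cancel, so P = ∫_{0}^{2.0} u^2·(1 - u/3)^2·e^(-u) du ÷ ∫_{0}^{∞} u^2·(1 - u/3)^2·e^(-u) du.
With ∫ u^2·(1 - u/3)^2·e^(-u) du = (-u^4 + 2·u^3 - 3·u^2 - 6·u - 6)·e^(-u)/9 + C, the region integral is 2/3 - 10·e^(-2)/3 and the full one is 2/3.
The region integral divided by the full integral gives P = 0.3233.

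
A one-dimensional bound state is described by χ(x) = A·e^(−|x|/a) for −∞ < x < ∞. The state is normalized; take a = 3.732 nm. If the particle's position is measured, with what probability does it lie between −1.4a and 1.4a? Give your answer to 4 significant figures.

P ≈ 0.9392

|χ|² is the probability density, so P = ∫_{−1.4a}^{1.4a} |χ|² dx.
The normalization integral ∫|χ|²dx over the whole domain equals a·A², and A² cancels in the ratio.
By symmetry take twice the x ≥ 0 contribution in numerator and denominator; the 2's cancel. Let u = x/a; then A² and the length scale cancel, so P = ∫_{0}^{1.4} e^(-2·u) du ÷ ∫_{0}^{∞} e^(-2·u) du.
With ∫ e^(-2·u) du = -e^(-2·u)/2 + C, the region integral is 1/2 - e^(-14/5)/2 and the full one is 1/2.
The result is P = 0.93919.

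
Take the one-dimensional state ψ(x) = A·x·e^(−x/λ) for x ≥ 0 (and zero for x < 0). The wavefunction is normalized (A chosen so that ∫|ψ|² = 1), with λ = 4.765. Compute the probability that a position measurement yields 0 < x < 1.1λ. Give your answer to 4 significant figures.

P ≈ 0.3773

|ψ|² is the probability density, so P = ∫_{0}^{1.1λ} |ψ|² dx.
The normalization integral ∫|ψ|²dx over the whole domain equals λ^3/4·A², and A² cancels in the ratio.
Let u = x/λ; then A² and the length scale cancel, so P = ∫_{0}^{1.1} u^2·e^(-2·u) du ÷ ∫_{0}^{∞} u^2·e^(-2·u) du.
An antiderivative of u^2·e^(-2·u) is -(2·u^2 + 2·u + 1)·e^(-2·u)/4; evaluating from 0 to 1.1 gives 1/4 - 281·e^(-11/5)/200, while the full integral is 1/4.
The result is P = 0.37729.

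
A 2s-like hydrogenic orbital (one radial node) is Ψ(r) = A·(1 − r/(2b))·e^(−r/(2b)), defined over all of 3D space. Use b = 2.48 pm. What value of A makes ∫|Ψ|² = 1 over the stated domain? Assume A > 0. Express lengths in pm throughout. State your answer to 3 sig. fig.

A ≈ 0.0511 pm^(-3/2)

We need A² ∫|f|² 4πr² dr = 1, taking the integral from 0 to ∞.
(Spherical symmetry: dV = 4πr² dr.)
Carrying out the integral gives A² · 8·π·b^3.
So A² = (8·π·b^3)^(−1).
Plugging in b = 2.48 yields A = 0.05107.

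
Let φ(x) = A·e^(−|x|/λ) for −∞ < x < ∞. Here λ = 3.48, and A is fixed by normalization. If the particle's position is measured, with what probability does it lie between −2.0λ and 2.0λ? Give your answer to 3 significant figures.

P = ∫_{−2.0λ}^{2.0λ} |φ(x)|² dx.
With A² fixed by ∫|φ|² = 1, i.e. A² = (λ)^(−1), substitute and integrate.
Both integrals are even about x = 0, so only the x ≥ 0 halves are needed (the factors of 2 cancel). In terms of u = x/λ (A² and the length scale cancel between numerator and denominator), P = [∫_{0}^{2.0} e^(-2·u) du] / [∫_{0}^{∞} e^(-2·u) du].
An antiderivative of e^(-2·u) is -e^(-2·u)/2; evaluating from 0 to 2.0 gives 1/2 - e^(-4)/2, while the full integral is 1/2.
This works out to P = 0.9817.

P ≈ 0.982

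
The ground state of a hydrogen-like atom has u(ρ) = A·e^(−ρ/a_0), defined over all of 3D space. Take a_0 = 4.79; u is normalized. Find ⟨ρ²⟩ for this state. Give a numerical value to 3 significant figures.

⟨ρ^2⟩ ≈ 68.8

By definition ⟨ρ²⟩ = ∫ ρ^2 |u(ρ)|² 4πρ² dρ.
Evaluating both integrals, ⟨ρ²⟩ = 3·a_0^2.
With a_0 = 4.79, ⟨ρ^2⟩ = 68.83.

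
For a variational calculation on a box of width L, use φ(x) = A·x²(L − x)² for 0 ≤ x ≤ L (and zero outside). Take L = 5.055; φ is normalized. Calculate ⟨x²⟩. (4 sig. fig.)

⟨x^2⟩ ≈ 6.969

⟨x²⟩ = ∫ x^2 |φ|² dx over the full domain.
Expanding the polynomial and integrating term by term, the ratio of the moment integral to the normalization integral gives ⟨x²⟩ = 3·L^2/11.
Putting L = 5.055 gives 6.9690.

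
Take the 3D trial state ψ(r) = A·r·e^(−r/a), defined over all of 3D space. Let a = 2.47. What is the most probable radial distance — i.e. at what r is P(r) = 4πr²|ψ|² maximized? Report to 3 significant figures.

r ≈ 4.94

Differentiate P(r) = 4πr²|ψ|² with respect to r and set to zero.
This gives r = 2·a.
With a = 2.47, the most probable radial distance is 4.940.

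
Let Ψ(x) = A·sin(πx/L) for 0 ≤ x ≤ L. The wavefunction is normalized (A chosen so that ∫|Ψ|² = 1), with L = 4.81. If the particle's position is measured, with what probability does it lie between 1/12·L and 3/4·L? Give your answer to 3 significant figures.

P = ∫_{1/12·L}^{3/4·L} |Ψ(x)|² dx.
Since A² = 1/(L/2), this is the region integral divided by the full normalization integral.
In terms of u = x/L (A² and the length scale cancel between numerator and denominator), P = [∫_{1/12}^{3/4} sin(π·u)^2 du] / [∫_{0}^{1} sin(π·u)^2 du].
An antiderivative of sin(π·u)^2 is u/2 - sin(2·π·u)/(4·π); evaluating from 1/12 to 3/4 gives 3/(8·π) + 1/3, while the full integral is 1/2.
The result is P = (9 + 8·π)/(12·π).

P ≈ 0.905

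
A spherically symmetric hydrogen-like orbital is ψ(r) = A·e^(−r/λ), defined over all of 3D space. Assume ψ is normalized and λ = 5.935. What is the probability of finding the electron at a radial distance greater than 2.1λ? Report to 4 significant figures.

P ≈ 0.2102

Integrate the radial probability density 4πr²|ψ|² over r > 2.1λ.
The full normalization integral is A²·[π·λ^3] = 1, fixing A².
In terms of u = r/λ (A², 4π and the length scale all cancel between numerator and denominator), P = [∫_{2.1}^{∞} u^2·e^(-2·u) du] / [∫_{0}^{∞} u^2·e^(-2·u) du].
Using ∫ u^2·e^(-2·u) du = -(2·u^2 + 2·u + 1)·e^(-2·u)/4, the numerator is 701·e^(-21/5)/200 and the denominator is 1/4.
Taking the ratio yields P = 0.21024.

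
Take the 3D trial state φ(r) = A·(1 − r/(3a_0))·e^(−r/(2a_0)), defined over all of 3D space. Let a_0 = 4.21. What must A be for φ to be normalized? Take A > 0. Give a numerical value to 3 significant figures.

A ≈ 0.0400

We need A² ∫|f|² 4πr² dr = 1, taking the integral from 0 to ∞.
With ∫₀^∞ r^4 e^(−αr) dr = 4!/α^5, carrying out the integral gives A² · 8·π·a_0^3/3.
Substituting a_0 = 4.21 gives A² = 0.001600, so A = 0.04000.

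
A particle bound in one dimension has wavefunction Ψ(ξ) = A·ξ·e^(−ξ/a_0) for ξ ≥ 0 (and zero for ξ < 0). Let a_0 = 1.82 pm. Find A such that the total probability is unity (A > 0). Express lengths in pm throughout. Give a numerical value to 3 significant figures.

Require ∫ |Ψ|² dξ = 1 over the whole domain.
∫|Ψ|² dξ = A²·(a_0^3/4).
So A² = (a_0^3/4)^(−1).
With a_0 = 1.82: A² = 0.6635 and A = 0.8146.

A ≈ 0.815 pm^(-3/2)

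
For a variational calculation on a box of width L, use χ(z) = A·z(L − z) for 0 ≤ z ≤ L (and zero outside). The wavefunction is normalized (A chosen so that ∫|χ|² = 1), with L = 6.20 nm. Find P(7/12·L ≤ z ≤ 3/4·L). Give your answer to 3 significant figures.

|χ|² is the probability density, so P = ∫_{7/12·L}^{3/4·L} |χ|² dz.
The normalization integral ∫|χ|²dz over the whole domain equals L^5/30·A², and A² cancels in the ratio.
Let u = z/L; then A² and the length scale cancel, so P = ∫_{7/12}^{3/4} u^2·(1 - u)^2 du ÷ ∫_{0}^{1} u^2·(1 - u)^2 du.
An antiderivative of u^2·(1 - u)^2 is u^3·(6·u^2 - 15·u + 10)/30; evaluating from 7/12 to 3/4 gives ≈ 0.0081035, while the full integral is 1/30.
The result is P = 0.2431.

P ≈ 0.243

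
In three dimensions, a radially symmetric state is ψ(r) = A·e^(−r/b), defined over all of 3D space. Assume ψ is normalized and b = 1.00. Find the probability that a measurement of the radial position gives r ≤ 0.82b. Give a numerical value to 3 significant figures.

P = ∫ |ψ|² 4πr² dr over r ≤ 0.82b.
A² is fixed by ∫₀^∞ 4πr²|ψ|² dr = 1, i.e. A² = (π·b^3)^(−1).
Let u = r/b; then A², 4π and the length scale all cancel, so P = ∫_{0}^{0.82} u^2·e^(-2·u) du ÷ ∫_{0}^{∞} u^2·e^(-2·u) du.
An antiderivative of u^2·e^(-2·u) is -(2·u^2 + 2·u + 1)·e^(-2·u)/4; evaluating from 0 to 0.82 gives 1/4 - 4981·e^(-41/25)/5000, while the full integral is 1/4.
This evaluates to P = 0.2270.

P ≈ 0.227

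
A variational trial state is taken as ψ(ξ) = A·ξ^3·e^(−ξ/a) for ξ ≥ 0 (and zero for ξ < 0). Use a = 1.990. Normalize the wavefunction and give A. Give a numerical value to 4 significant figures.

Normalization requires ∫|ψ|² dξ = 1, integrated from 0 to ∞.
∫|ψ|² dξ = A²·(45·a^7/8).
So A² = (45·a^7/8)^(−1).
With a = 1.990: A² = 0.0014385 and A = 0.037927.

A ≈ 0.03793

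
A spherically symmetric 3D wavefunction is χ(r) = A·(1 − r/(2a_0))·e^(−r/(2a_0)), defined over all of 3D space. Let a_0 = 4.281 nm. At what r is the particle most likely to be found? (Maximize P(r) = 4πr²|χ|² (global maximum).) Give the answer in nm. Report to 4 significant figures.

Set d/dr [P(r) = 4πr²|χ|²] = 0 and solve for r > 0.
Solving yields r = a_0·(√(5) + 3).
With a_0 = 4.281, the most probable radial distance is 22.416 nm.

r ≈ 22.42 nm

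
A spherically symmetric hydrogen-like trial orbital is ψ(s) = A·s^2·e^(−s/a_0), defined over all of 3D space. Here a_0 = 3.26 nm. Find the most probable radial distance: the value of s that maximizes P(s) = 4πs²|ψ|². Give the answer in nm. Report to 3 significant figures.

The maximum of P(s) = 4πs²|ψ|² occurs where its derivative vanishes.
This gives s = 3·a_0.
With a_0 = 3.26, the most probable radial distance is 9.780 nm.

s ≈ 9.78 nm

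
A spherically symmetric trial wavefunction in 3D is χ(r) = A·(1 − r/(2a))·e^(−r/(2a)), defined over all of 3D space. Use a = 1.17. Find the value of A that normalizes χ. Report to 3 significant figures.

A ≈ 0.158

Normalization requires ∫|χ|² 4πr² dr = 1, integrated from 0 to ∞.
(Spherical symmetry: dV = 4πr² dr.)
Carrying out the integral gives A² · 8·π·a^3.
So A² = (8·π·a^3)^(−1).
Plugging in a = 1.17 yields A = 0.1576.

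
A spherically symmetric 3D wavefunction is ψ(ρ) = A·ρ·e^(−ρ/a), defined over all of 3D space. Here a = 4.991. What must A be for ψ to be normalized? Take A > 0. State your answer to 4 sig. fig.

The normalization condition is ∫|ψ|² 4πρ² dρ = 1 from 0 to ∞.
With ∫₀^∞ ρ^4 e^(−αρ) dρ = 4!/α^5, carrying out the integral gives A² · 3·π·a^5.
So A² = (3·π·a^5)^(−1).
Substituting a = 4.991 gives A² = 0.000034260, so A = 0.0058532.

A ≈ 0.005853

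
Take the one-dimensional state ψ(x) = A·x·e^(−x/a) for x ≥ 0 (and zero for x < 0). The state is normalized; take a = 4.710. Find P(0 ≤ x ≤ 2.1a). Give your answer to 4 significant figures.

|ψ|² is the probability density, so P = ∫_{0}^{2.1a} |ψ|² dx.
With A² fixed by ∫|ψ|² = 1, i.e. A² = (a^3/4)^(−1), substitute and integrate.
In terms of u = x/a (A² and the length scale cancel between numerator and denominator), P = [∫_{0}^{2.1} u^2·e^(-2·u) du] / [∫_{0}^{∞} u^2·e^(-2·u) du].
With ∫ u^2·e^(-2·u) du = -(2·u^2 + 2·u + 1)·e^(-2·u)/4 + C, the region integral is 1/4 - 701·e^(-21/5)/200 and the full one is 1/4.
This works out to P = 0.78976.

P ≈ 0.7898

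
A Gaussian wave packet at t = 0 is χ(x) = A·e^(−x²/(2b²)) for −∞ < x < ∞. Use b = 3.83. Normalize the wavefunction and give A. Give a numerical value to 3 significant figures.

A ≈ 0.384

We need A² ∫|f|² dx = 1, taking the integral from −∞ to ∞.
Differentiating ∫e^(−αx²) dx = √(π/α) under α to get the higher moments, the integral (without the A² prefactor) comes out to √(π)·b.
Hence A² = 1/[√(π)·b].
Plugging in b = 3.83 yields A = 0.3838.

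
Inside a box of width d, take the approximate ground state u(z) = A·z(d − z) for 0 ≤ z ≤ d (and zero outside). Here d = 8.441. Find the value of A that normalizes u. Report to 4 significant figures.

A ≈ 0.02646

The normalization condition is ∫|u|² dz = 1 from 0 to d.
∫|u|² dz = A²·(d^5/30).
So A² = (d^5/30)^(−1).
Substituting d = 8.441 gives A² = 0.00070009, so A = 0.026459.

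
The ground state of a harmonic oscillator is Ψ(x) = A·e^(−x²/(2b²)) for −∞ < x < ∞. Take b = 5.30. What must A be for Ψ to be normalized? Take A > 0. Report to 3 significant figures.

A ≈ 0.326

The normalization condition is ∫|Ψ|² dx = 1 from −∞ to ∞.
Carrying out the integral gives A² · √(π)·b.
So A² = (√(π)·b)^(−1).
With b = 5.30: A² = 0.1065 and A = 0.3263.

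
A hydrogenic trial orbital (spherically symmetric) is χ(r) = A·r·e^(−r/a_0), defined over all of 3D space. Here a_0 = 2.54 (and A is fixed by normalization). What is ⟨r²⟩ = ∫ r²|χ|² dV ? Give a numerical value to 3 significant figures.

⟨r^2⟩ ≈ 48.4

⟨r²⟩ = ∫ r^2 |χ|² 4πr² dr over the full domain.
Using ∫₀^∞ rⁿ e^(−αr) dr = n!/αⁿ⁺¹, since the A² factors cancel between numerator and denominator, ⟨r²⟩ = 15·a_0^2/2.
Putting a_0 = 2.54 gives 48.39.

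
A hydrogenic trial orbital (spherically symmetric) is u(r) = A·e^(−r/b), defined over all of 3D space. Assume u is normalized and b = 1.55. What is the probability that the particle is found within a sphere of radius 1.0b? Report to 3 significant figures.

With dV = 4πr²dr, the probability is ∫|u|² dV over r ≤ 1.0b.
A² is fixed by ∫₀^∞ 4πr²|u|² dr = 1, i.e. A² = (π·b^3)^(−1).
Substituting t = r/b, A², 4π and the length scale all cancel in the ratio: P = ∫_{0}^{1.0} t^2·e^(-2·t) dt / ∫_{0}^{∞} t^2·e^(-2·t) dt.
An antiderivative of t^2·e^(-2·t) is -(2·t^2 + 2·t + 1)·e^(-2·t)/4; evaluating from 0 to 1.0 gives 1/4 - 5·e^(-2)/4, while the full integral is 1/4.
The region integral divided by the full integral gives P = 0.3233.

P ≈ 0.323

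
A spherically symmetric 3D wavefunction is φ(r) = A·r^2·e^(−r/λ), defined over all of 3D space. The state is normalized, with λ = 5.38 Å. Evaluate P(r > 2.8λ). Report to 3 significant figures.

P ≈ 0.670

Integrate the radial probability density 4πr²|φ|² over r > 2.8λ.
Normalization gives A² = 1/(45·π·λ^7/2).
Let u = r/λ; then A², 4π and the length scale all cancel, so P = ∫_{2.8}^{∞} u^6·e^(-2·u) du ÷ ∫_{0}^{∞} u^6·e^(-2·u) du.
An antiderivative of u^6·e^(-2·u) is -(4·u^6 + 12·u^5 + 30·u^4 + 60·u^3 + 90·u^2 + 90·u + 45)·e^(-2·u)/8; evaluating from 2.8 to ∞ gives ≈ 3.7702, while the full integral is 45/8.
Taking the ratio yields P = 0.6703.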